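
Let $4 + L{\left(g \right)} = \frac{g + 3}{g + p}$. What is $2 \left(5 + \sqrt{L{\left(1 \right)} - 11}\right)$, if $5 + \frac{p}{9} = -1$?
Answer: $10 + \frac{2 i \sqrt{42347}}{53} \approx 10.0 + 7.7654 i$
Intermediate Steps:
$p = -54$ ($p = -45 + 9 \left(-1\right) = -45 - 9 = -54$)
$L{\left(g \right)} = -4 + \frac{3 + g}{-54 + g}$ ($L{\left(g \right)} = -4 + \frac{g + 3}{g - 54} = -4 + \frac{3 + g}{-54 + g}$)
$2 \left(5 + \sqrt{L{\left(1 \right)} - 11}\right) = 2 \left(5 + \sqrt{\frac{3 \left(73 - 1\right)}{-54 + 1} - 11}\right) = 2 \left(5 + \sqrt{\frac{3 \left(73 - 1\right)}{-53} - 11}\right) = 2 \left(5 + \sqrt{3 \left(- \frac{1}{53}\right) 72 - 11}\right) = 2 \left(5 + \sqrt{- \frac{216}{53} - 11}\right) = 2 \left(5 + \sqrt{- \frac{799}{53}}\right) = 2 \left(5 + \frac{i \sqrt{42347}}{53}\right) = 10 + \frac{2 i \sqrt{42347}}{53}$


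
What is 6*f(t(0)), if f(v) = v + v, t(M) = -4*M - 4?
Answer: -48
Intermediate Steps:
t(M) = -4 - 4*M
f(v) = 2*v
6*f(t(0)) = 6*(2*(-4 - 4*0)) = 6*(2*(-4 + 0)) = 6*(2*(-4)) = 6*(-8) = -48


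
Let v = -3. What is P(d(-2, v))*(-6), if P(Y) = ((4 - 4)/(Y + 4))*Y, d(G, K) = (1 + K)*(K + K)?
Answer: 0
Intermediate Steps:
d(G, K) = 2*K*(1 + K) (d(G, K) = (1 + K)*(2*K) = 2*K*(1 + K))
P(Y) = 0 (P(Y) = (0/(4 + Y))*Y = 0*Y = 0)
P(d(-2, v))*(-6) = 0*(-6) = 0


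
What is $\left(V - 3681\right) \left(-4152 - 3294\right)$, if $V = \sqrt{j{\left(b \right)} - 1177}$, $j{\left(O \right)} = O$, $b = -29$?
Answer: $27408726 - 22338 i \sqrt{134} \approx 2.7409 \cdot 10^{7} - 2.5858 \cdot 10^{5} i$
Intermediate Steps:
$V = 3 i \sqrt{134}$ ($V = \sqrt{-29 - 1177} = \sqrt{-1206} = 3 i \sqrt{134} \approx 34.728 i$)
$\left(V - 3681\right) \left(-4152 - 3294\right) = \left(3 i \sqrt{134} - 3681\right) \left(-4152 - 3294\right) = \left(-3681 + 3 i \sqrt{134}\right) \left(-7446\right) = 27408726 - 22338 i \sqrt{134}$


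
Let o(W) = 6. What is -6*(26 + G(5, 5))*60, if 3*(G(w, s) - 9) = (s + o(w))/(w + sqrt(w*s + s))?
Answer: -11280 - 264*sqrt(30) ≈ -12726.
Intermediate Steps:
G(w, s) = 9 + (6 + s)/(3*(w + sqrt(s + s*w))) (G(w, s) = 9 + ((s + 6)/(w + sqrt(w*s + s)))/3 = 9 + ((6 + s)/(w + sqrt(s*w + s)))/3 = 9 + ((6 + s)/(w + sqrt(s + s*w)))/3 = 9 + (6 + s)/(3*(w + sqrt(s + s*w))))
-6*(26 + G(5, 5))*60 = -6*(26 + (2 + 9*5 + 9*sqrt(5*(1 + 5)) + (1/3)*5)/(5 + sqrt(5*(1 + 5))))*60 = -6*(26 + (2 + 45 + 9*sqrt(5*6) + 5/3)/(5 + sqrt(5*6)))*60 = -6*(26 + (2 + 45 + 9*sqrt(30) + 5/3)/(5 + sqrt(30)))*60 = -6*(26 + (146/3 + 9*sqrt(30))/(5 + sqrt(30)))*60 = -6*(1560 + 60*(146/3 + 9*sqrt(30))/(5 + sqrt(30))) = -9360 - 360*(146/3 + 9*sqrt(30))/(5 + sqrt(30))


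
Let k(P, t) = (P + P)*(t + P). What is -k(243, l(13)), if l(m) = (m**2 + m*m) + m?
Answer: -288684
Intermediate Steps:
l(m) = m + 2*m**2 (l(m) = (m**2 + m**2) + m = 2*m**2 + m = m + 2*m**2)
k(P, t) = 2*P*(P + t) (k(P, t) = (2*P)*(P + t) = 2*P*(P + t))
-k(243, l(13)) = -2*243*(243 + 13*(1 + 2*13)) = -2*243*(243 + 13*(1 + 26)) = -2*243*(243 + 13*27) = -2*243*(243 + 351) = -2*243*594 = -1*288684 = -288684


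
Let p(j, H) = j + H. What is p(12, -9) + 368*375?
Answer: 138003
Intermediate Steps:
p(j, H) = H + j
p(12, -9) + 368*375 = (-9 + 12) + 368*375 = 3 + 138000 = 138003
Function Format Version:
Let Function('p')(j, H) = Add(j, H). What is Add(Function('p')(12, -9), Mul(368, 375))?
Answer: 138003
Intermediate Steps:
Function('p')(j, H) = Add(H, j)
Add(Function('p')(12, -9), Mul(368, 375)) = Add(Add(-9, 12), Mul(368, 375)) = Add(3, 138000) = 138003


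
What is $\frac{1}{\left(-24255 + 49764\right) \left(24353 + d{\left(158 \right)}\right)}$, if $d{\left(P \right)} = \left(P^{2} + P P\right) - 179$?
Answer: $\frac{1}{1890267918} \approx 5.2903 \cdot 10^{-10}$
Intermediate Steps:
$d{\left(P \right)} = -179 + 2 P^{2}$ ($d{\left(P \right)} = \left(P^{2} + P^{2}\right) - 179 = 2 P^{2} - 179 = -179 + 2 P^{2}$)
$\frac{1}{\left(-24255 + 49764\right) \left(24353 + d{\left(158 \right)}\right)} = \frac{1}{\left(-24255 + 49764\right) \left(24353 - \left(179 - 2 \cdot 158^{2}\right)\right)} = \frac{1}{25509 \left(24353 + \left(-179 + 2 \cdot 24964\right)\right)} = \frac{1}{25509 \left(24353 + \left(-179 + 49928\right)\right)} = \frac{1}{25509 \left(24353 + 49749\right)} = \frac{1}{25509 \cdot 74102} = \frac{1}{1890267918}$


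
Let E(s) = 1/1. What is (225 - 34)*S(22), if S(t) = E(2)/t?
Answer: 191/22 ≈ 8.6818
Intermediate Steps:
E(s) = 1 (E(s) = 1*1 = 1)
S(t) = 1/t
(225 - 34)*S(22) = (225 - 34)/22 = 191*(1/22) = 191/22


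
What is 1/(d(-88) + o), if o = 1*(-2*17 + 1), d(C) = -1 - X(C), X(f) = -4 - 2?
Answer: -1/28 ≈ -0.035714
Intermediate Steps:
X(f) = -6
d(C) = 5 (d(C) = -1 - 1*(-6) = -1 + 6 = 5)
o = -33 (o = 1*(-34 + 1) = 1*(-33) = -33)
1/(d(-88) + o) = 1/(5 - 33) = 1/(-28) = -1/28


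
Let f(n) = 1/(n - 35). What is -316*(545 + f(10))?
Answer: -4305184/25 ≈ -1.7221e+5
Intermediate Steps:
f(n) = 1/(-35 + n)
-316*(545 + f(10)) = -316*(545 + 1/(-35 + 10)) = -316*(545 + 1/(-25)) = -316*(545 - 1/25) = -316*13624/25 = -4305184/25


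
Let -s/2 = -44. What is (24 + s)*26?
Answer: 2912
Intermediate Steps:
s = 88 (s = -2*(-44) = 88)
(24 + s)*26 = (24 + 88)*26 = 112*26 = 2912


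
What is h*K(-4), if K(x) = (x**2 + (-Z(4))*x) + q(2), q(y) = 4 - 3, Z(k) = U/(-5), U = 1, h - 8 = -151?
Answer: -11583/5 ≈ -2316.6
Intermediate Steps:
h = -143 (h = 8 - 151 = -143)
Z(k) = -1/5 (Z(k) = 1/(-5) = 1*(-1/5) = -1/5)
q(y) = 1
K(x) = 1 + x**2 + x/5 (K(x) = (x**2 + (-1*(-1/5))*x) + 1 = (x**2 + x/5) + 1 = 1 + x**2 + x/5)
h*K(-4) = -143*(1 + (-4)**2 + (1/5)*(-4)) = -143*(1 + 16 - 4/5) = -143*81/5 = -11583/5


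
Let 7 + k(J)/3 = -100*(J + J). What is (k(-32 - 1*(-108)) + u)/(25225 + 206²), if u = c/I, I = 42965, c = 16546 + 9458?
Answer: -1960080261/2907054865 ≈ -0.67425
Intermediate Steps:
c = 26004
u = 26004/42965 ≈ 0.60524
k(J) = -21 - 600*J (k(J) = -21 + 3*(-100*(J + J)) = -21 + 3*(-200*J) = -21 - 600*J)
(k(-32 - 1*(-108)) + u)/(25225 + 206²) = ((-21 - 600*(-32 - 1*(-108))) + 26004/42965)/(25225 + 206²) = ((-21 - 600*(-32 + 108)) + 26004/42965)/(25225 + 42436) = ((-21 - 600*76) + 26004/42965)/67661 = ((-21 - 45600) + 26004/42965)*(1/67661) = (-45621 + 26004/42965)*(1/67661) = -1960080261/42965*1/67661 = -1960080261/2907054865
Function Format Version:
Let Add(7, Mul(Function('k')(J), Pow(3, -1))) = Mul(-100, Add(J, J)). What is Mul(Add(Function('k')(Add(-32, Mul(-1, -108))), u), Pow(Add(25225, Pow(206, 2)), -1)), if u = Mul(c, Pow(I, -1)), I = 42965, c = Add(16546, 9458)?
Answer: Rational(-1960080261, 2907054865) ≈ -0.67425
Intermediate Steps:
c = 26004
u = Rational(26004, 42965) (u = Mul(26004, Pow(42965, -1)) = Mul(26004, Rational(1, 42965)) = Rational(26004, 42965) ≈ 0.60524)
Function('k')(J) = Add(-21, Mul(-600, J)) (Function('k')(J) = Add(-21, Mul(3, Mul(-100, Add(J, J)))) = Add(-21, Mul(3, Mul(-100, Mul(2, J)))) = Add(-21, Mul(3, Mul(-200, J))) = Add(-21, Mul(-600, J)))
Mul(Add(Function('k')(Add(-32, Mul(-1, -108))), u), Pow(Add(25225, Pow(206, 2)), -1)) = Mul(Add(Add(-21, Mul(-600, Add(-32, Mul(-1, -108)))), Rational(26004, 42965)), Pow(Add(25225, Pow(206, 2)), -1)) = Mul(Add(Add(-21, Mul(-600, Add(-32, 108))), Rational(26004, 42965)), Pow(Add(25225, 42436), -1)) = Mul(Add(Add(-21, Mul(-600, 76)), Rational(26004, 42965)), Pow(67661, -1)) = Mul(Add(Add(-21, -45600), Rational(26004, 42965)), Rational(1, 67661)) = Mul(Add(-45621, Rational(26004, 42965)), Rational(1, 67661)) = Mul(Rational(-1960080261, 42965), Rational(1, 67661)) = Rational(-1960080261, 2907054865)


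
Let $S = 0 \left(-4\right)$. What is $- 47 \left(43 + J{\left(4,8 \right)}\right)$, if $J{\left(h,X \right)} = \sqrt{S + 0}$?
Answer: $-2021$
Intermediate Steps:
$S = 0$
$J{\left(h,X \right)} = 0$ ($J{\left(h,X \right)} = \sqrt{0 + 0} = \sqrt{0} = 0$)
$- 47 \left(43 + J{\left(4,8 \right)}\right) = - 47 \left(43 + 0\right) = \left(-47\right) 43 = -2021$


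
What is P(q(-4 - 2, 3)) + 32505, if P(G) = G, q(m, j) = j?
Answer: 32508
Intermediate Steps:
P(q(-4 - 2, 3)) + 32505 = 3 + 32505 = 32508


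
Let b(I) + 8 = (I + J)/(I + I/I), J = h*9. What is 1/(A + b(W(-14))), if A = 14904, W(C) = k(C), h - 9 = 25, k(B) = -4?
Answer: 3/44386 ≈ 6.7589e-5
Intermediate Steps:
h = 34 (h = 9 + 25 = 34)
W(C) = -4
J = 306 (J = 34*9 = 306)
b(I) = -8 + (306 + I)/(1 + I) (b(I) = -8 + (I + 306)/(I + I/I) = -8 + (306 + I)/(I + 1) = -8 + (306 + I)/(1 + I))
1/(A + b(W(-14))) = 1/(14904 + (298 - 7*(-4))/(1 - 4)) = 1/(14904 + (298 + 28)/(-3)) = 1/(14904 - ⅓*326) = 1/(14904 - 326/3) = 1/(44386/3) = 3/44386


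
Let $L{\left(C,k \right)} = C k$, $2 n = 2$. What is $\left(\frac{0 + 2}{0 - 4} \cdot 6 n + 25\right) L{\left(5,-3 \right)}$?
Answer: $-330$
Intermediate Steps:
$n = 1$ ($n = \frac{1}{2} \cdot 2 = 1$)
$\left(\frac{0 + 2}{0 - 4} \cdot 6 n + 25\right) L{\left(5,-3 \right)} = \left(\frac{0 + 2}{0 - 4} \cdot 6 \cdot 1 + 25\right) 5 \left(-3\right) = \left(\frac{2}{-4} \cdot 6 \cdot 1 + 25\right) \left(-15\right) = \left(2 \left(- \frac{1}{4}\right) 6 \cdot 1 + 25\right) \left(-15\right) = \left(\left(- \frac{1}{2}\right) 6 \cdot 1 + 25\right) \left(-15\right) = \left(\left(-3\right) 1 + 25\right) \left(-15\right) = \left(-3 + 25\right) \left(-15\right) = 22 \left(-15\right) = -330$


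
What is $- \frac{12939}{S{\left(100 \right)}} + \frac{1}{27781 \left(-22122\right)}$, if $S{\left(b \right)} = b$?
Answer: $- \frac{3975968908949}{30728564100} \approx -129.39$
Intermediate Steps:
$- \frac{12939}{S{\left(100 \right)}} + \frac{1}{27781 \left(-22122\right)} = - \frac{12939}{100} + \frac{1}{27781 \left(-22122\right)} = \left(-12939\right) \frac{1}{100} + \frac{1}{27781} \left(- \frac{1}{22122}\right) = - \frac{12939}{100} - \frac{1}{614571282} = - \frac{3975968908949}{30728564100}$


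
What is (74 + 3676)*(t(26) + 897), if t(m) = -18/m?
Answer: 43695000/13 ≈ 3.3612e+6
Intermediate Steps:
(74 + 3676)*(t(26) + 897) = (74 + 3676)*(-18/26 + 897) = 3750*(-18*1/26 + 897) = 3750*(-9/13 + 897) = 3750*(11652/13) = 43695000/13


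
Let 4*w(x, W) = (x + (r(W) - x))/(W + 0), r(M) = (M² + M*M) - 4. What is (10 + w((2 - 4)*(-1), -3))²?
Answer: 2809/36 ≈ 78.028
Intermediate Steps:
r(M) = -4 + 2*M² (r(M) = (M² + M²) - 4 = 2*M² - 4 = -4 + 2*M²)
w(x, W) = (-4 + 2*W²)/(4*W) (w(x, W) = ((x + ((-4 + 2*W²) - x))/(W + 0))/4 = ((x + (-4 - x + 2*W²))/W)/4 = ((-4 + 2*W²)/W)/4 = (-4 + 2*W²)/(4*W))
(10 + w((2 - 4)*(-1), -3))² = (10 + ((½)*(-3) - 1/(-3)))² = (10 + (-3/2 - 1*(-⅓)))² = (10 + (-3/2 + ⅓))² = (10 - 7/6)² = (53/6)² = 2809/36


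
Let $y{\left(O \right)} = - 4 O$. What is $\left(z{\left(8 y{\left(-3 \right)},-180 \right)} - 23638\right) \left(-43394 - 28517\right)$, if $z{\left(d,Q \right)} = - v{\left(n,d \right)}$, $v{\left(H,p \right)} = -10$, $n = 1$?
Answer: $1699113108$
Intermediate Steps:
$z{\left(d,Q \right)} = 10$ ($z{\left(d,Q \right)} = \left(-1\right) \left(-10\right) = 10$)
$\left(z{\left(8 y{\left(-3 \right)},-180 \right)} - 23638\right) \left(-43394 - 28517\right) = \left(10 - 23638\right) \left(-43394 - 28517\right) = \left(-23628\right) \left(-71911\right) = 1699113108$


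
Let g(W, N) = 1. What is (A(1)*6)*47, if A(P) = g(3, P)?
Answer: 282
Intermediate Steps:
A(P) = 1
(A(1)*6)*47 = (1*6)*47 = 6*47 = 282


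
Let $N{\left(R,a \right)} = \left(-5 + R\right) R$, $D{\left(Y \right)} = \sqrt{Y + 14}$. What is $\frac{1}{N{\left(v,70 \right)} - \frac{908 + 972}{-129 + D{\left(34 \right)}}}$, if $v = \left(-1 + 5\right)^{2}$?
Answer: $\frac{395361}{75360776} - \frac{235 \sqrt{3}}{18840194} \approx 0.0052246$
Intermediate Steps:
$v = 16$ ($v = 4^{2} = 16$)
$D{\left(Y \right)} = \sqrt{14 + Y}$
$N{\left(R,a \right)} = R \left(-5 + R\right)$
$\frac{1}{N{\left(v,70 \right)} - \frac{908 + 972}{-129 + D{\left(34 \right)}}} = \frac{1}{16 \left(-5 + 16\right) - \frac{908 + 972}{-129 + \sqrt{14 + 34}}} = \frac{1}{16 \cdot 11 - \frac{1880}{-129 + \sqrt{48}}} = \frac{1}{176 - \frac{1880}{-129 + 4 \sqrt{3}}}$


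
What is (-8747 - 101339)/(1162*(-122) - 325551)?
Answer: 110086/467315 ≈ 0.23557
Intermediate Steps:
(-8747 - 101339)/(1162*(-122) - 325551) = -110086/(-141764 - 325551) = -110086/(-467315) = -110086*(-1/467315) = 110086/467315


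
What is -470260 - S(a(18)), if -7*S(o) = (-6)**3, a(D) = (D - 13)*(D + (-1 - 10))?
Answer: -3292036/7 ≈ -4.7029e+5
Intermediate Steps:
a(D) = (-13 + D)*(-11 + D) (a(D) = (-13 + D)*(D - 11) = (-13 + D)*(-11 + D))
S(o) = 216/7 (S(o) = -1/7*(-6)**3 = -1/7*(-216) = 216/7)
-470260 - S(a(18)) = -470260 - 1*216/7 = -470260 - 216/7 = -3292036/7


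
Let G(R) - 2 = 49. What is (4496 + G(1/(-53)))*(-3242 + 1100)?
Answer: -9739674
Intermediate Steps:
G(R) = 51 (G(R) = 2 + 49 = 51)
(4496 + G(1/(-53)))*(-3242 + 1100) = (4496 + 51)*(-3242 + 1100) = 4547*(-2142) = -9739674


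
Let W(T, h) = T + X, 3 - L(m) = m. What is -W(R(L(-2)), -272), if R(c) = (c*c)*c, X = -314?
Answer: 189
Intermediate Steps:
L(m) = 3 - m
R(c) = c³ (R(c) = c²*c = c³)
W(T, h) = -314 + T (W(T, h) = T - 314 = -314 + T)
-W(R(L(-2)), -272) = -(-314 + (3 - 1*(-2))³) = -(-314 + (3 + 2)³) = -(-314 + 5³) = -(-314 + 125) = -1*(-189) = 189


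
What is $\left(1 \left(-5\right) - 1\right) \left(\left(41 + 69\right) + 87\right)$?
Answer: $-1182$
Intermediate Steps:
$\left(1 \left(-5\right) - 1\right) \left(\left(41 + 69\right) + 87\right) = \left(-5 - 1\right) \left(110 + 87\right) = \left(-6\right) 197 = -1182$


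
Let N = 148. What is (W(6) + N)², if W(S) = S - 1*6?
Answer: 21904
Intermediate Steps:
W(S) = -6 + S (W(S) = S - 6 = -6 + S)
(W(6) + N)² = ((-6 + 6) + 148)² = (0 + 148)² = 148² = 21904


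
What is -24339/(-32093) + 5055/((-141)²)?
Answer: 215371258/212680311 ≈ 1.0127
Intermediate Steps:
-24339/(-32093) + 5055/((-141)²) = -24339*(-1/32093) + 5055/19881 = 24339/32093 + 5055*(1/19881) = 24339/32093 + 1685/6627 = 215371258/212680311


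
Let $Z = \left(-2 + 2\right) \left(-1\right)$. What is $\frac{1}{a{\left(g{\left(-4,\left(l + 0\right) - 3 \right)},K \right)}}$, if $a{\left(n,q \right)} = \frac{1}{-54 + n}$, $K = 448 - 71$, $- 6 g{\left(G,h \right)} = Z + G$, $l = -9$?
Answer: $- \frac{160}{3} \approx -53.333$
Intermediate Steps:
$Z = 0$ ($Z = 0 \left(-1\right) = 0$)
$g{\left(G,h \right)} = - \frac{G}{6}$ ($g{\left(G,h \right)} = - \frac{0 + G}{6} = - \frac{G}{6}$)
$K = 377$ ($K = 448 - 71 = 377$)
$\frac{1}{a{\left(g{\left(-4,\left(l + 0\right) - 3 \right)},K \right)}} = \frac{1}{\frac{1}{-54 - - \frac{2}{3}}} = \frac{1}{\frac{1}{-54 + \frac{2}{3}}} = \frac{1}{\frac{1}{- \frac{160}{3}}} = \frac{1}{- \frac{3}{160}} = - \frac{160}{3}$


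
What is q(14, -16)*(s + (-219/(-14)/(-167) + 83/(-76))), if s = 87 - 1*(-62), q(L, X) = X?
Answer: -52529628/22211 ≈ -2365.0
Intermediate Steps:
s = 149 (s = 87 + 62 = 149)
q(14, -16)*(s + (-219/(-14)/(-167) + 83/(-76))) = -16*(149 + (-219/(-14)/(-167) + 83/(-76))) = -16*(149 + (-219*(-1/14)*(-1/167) + 83*(-1/76))) = -16*(149 + ((219/14)*(-1/167) - 83/76)) = -16*(149 + (-219/2338 - 83/76)) = -16*(149 - 105349/88844) = -16*13132407/88844 = -52529628/22211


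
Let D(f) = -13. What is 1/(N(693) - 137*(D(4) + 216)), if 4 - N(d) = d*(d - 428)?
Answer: -1/211452 ≈ -4.7292e-6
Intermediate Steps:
N(d) = 4 - d*(-428 + d) (N(d) = 4 - d*(d - 428) = 4 - d*(-428 + d))
1/(N(693) - 137*(D(4) + 216)) = 1/((4 - 1*693² + 428*693) - 137*(-13 + 216)) = 1/((4 - 1*480249 + 296604) - 137*203) = 1/((4 - 480249 + 296604) - 27811) = 1/(-183641 - 27811) = 1/(-211452) = -1/211452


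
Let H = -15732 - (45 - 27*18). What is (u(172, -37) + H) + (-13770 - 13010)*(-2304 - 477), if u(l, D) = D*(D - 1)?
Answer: 74461295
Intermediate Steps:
u(l, D) = D*(-1 + D)
H = -15291 (H = -15732 - (45 - 486) = -15732 - 1*(-441) = -15732 + 441 = -15291)
(u(172, -37) + H) + (-13770 - 13010)*(-2304 - 477) = (-37*(-1 - 37) - 15291) + (-13770 - 13010)*(-2304 - 477) = (-37*(-38) - 15291) - 26780*(-2781) = (1406 - 15291) + 74475180 = -13885 + 74475180 = 74461295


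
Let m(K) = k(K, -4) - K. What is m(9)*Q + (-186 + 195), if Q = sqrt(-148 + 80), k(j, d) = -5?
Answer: 9 - 28*I*sqrt(17) ≈ 9.0 - 115.45*I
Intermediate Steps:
Q = 2*I*sqrt(17) (Q = sqrt(-68) = 2*I*sqrt(17) ≈ 8.2462*I)
m(K) = -5 - K
m(9)*Q + (-186 + 195) = (-5 - 1*9)*(2*I*sqrt(17)) + (-186 + 195) = (-5 - 9)*(2*I*sqrt(17)) + 9 = -28*I*sqrt(17) + 9 = 9 - 28*I*sqrt(17)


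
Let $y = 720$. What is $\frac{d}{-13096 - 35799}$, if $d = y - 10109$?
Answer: $\frac{9389}{48895} \approx 0.19202$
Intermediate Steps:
$d = -9389$ ($d = 720 - 10109 = -9389$)
$\frac{d}{-13096 - 35799} = - \frac{9389}{-13096 - 35799} = - \frac{9389}{-48895} = \left(-9389\right) \left(- \frac{1}{48895}\right) = \frac{9389}{48895}$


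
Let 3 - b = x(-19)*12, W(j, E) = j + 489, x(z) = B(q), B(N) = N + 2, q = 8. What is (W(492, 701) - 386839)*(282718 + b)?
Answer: -109043856658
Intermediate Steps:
B(N) = 2 + N
x(z) = 10 (x(z) = 2 + 8 = 10)
W(j, E) = 489 + j
b = -117 (b = 3 - 10*12 = 3 - 1*120 = 3 - 120 = -117)
(W(492, 701) - 386839)*(282718 + b) = ((489 + 492) - 386839)*(282718 - 117) = (981 - 386839)*282601 = -385858*282601 = -109043856658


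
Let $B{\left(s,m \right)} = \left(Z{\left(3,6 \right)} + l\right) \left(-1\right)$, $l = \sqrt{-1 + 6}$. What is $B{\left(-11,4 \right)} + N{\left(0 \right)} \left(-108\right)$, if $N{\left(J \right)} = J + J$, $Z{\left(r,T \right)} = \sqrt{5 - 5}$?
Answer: $- \sqrt{5} \approx -2.2361$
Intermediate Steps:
$Z{\left(r,T \right)} = 0$ ($Z{\left(r,T \right)} = \sqrt{0} = 0$)
$l = \sqrt{5} \approx 2.2361$
$N{\left(J \right)} = 2 J$
$B{\left(s,m \right)} = - \sqrt{5}$ ($B{\left(s,m \right)} = \left(0 + \sqrt{5}\right) \left(-1\right) = \sqrt{5} \left(-1\right) = - \sqrt{5}$)
$B{\left(-11,4 \right)} + N{\left(0 \right)} \left(-108\right) = - \sqrt{5} + 2 \cdot 0 \left(-108\right) = - \sqrt{5} + 0 \left(-108\right) = - \sqrt{5} + 0 = - \sqrt{5}$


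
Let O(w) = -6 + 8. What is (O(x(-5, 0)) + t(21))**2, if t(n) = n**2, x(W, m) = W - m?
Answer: 196249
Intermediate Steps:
O(w) = 2
(O(x(-5, 0)) + t(21))**2 = (2 + 21**2)**2 = (2 + 441)**2 = 443**2 = 196249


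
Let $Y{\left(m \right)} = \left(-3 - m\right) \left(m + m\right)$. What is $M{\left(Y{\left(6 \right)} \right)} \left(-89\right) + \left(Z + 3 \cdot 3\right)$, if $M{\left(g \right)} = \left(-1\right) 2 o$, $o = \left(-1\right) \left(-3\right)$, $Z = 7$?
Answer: $550$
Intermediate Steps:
$Y{\left(m \right)} = 2 m \left(-3 - m\right)$ ($Y{\left(m \right)} = \left(-3 - m\right) 2 m = 2 m \left(-3 - m\right)$)
$o = 3$
$M{\left(g \right)} = -6$ ($M{\left(g \right)} = \left(-1\right) 2 \cdot 3 = \left(-2\right) 3 = -6$)
$M{\left(Y{\left(6 \right)} \right)} \left(-89\right) + \left(Z + 3 \cdot 3\right) = \left(-6\right) \left(-89\right) + \left(7 + 3 \cdot 3\right) = 534 + \left(7 + 9\right) = 534 + 16 = 550$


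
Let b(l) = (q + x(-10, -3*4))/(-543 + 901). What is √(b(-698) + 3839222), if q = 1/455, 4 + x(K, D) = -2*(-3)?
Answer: 3*√11318517935562110/162890 ≈ 1959.4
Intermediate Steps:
x(K, D) = 2 (x(K, D) = -4 - 2*(-3) = -4 + 6 = 2)
q = 1/455 ≈ 0.0021978
b(l) = 911/162890 (b(l) = (1/455 + 2)/(-543 + 901) = (911/455)/358 = (911/455)*(1/358) = 911/162890)
√(b(-698) + 3839222) = √(911/162890 + 3839222) = √(625370872491/162890) = 3*√11318517935562110/162890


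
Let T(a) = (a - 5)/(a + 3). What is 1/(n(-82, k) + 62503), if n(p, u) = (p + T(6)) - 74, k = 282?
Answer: 9/561124 ≈ 1.6039e-5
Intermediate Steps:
T(a) = (-5 + a)/(3 + a)
n(p, u) = -665/9 + p (n(p, u) = (p + (-5 + 6)/(3 + 6)) - 74 = (p + 1/9) - 74 = (p + (⅑)*1) - 74 = (p + ⅑) - 74 = (⅑ + p) - 74 = -665/9 + p)
1/(n(-82, k) + 62503) = 1/((-665/9 - 82) + 62503) = 1/(-1403/9 + 62503) = 1/(561124/9) = 9/561124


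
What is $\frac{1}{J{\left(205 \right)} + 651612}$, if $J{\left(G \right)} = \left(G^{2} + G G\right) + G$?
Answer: $\frac{1}{735867} \approx 1.3589 \cdot 10^{-6}$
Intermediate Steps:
$J{\left(G \right)} = G + 2 G^{2}$ ($J{\left(G \right)} = \left(G^{2} + G^{2}\right) + G = 2 G^{2} + G = G + 2 G^{2}$)
$\frac{1}{J{\left(205 \right)} + 651612} = \frac{1}{205 \left(1 + 2 \cdot 205\right) + 651612} = \frac{1}{205 \left(1 + 410\right) + 651612} = \frac{1}{205 \cdot 411 + 651612} = \frac{1}{84255 + 651612} = \frac{1}{735867}$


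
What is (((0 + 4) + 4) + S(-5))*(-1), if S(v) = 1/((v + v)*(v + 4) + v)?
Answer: -41/5 ≈ -8.2000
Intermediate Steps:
S(v) = 1/(v + 2*v*(4 + v)) (S(v) = 1/((2*v)*(4 + v) + v) = 1/(2*v*(4 + v) + v) = 1/(v + 2*v*(4 + v)))
(((0 + 4) + 4) + S(-5))*(-1) = (((0 + 4) + 4) + 1/((-5)*(9 + 2*(-5))))*(-1) = ((4 + 4) - 1/(5*(9 - 10)))*(-1) = (8 - 1/5/(-1))*(-1) = (8 - 1/5*(-1))*(-1) = (8 + 1/5)*(-1) = (41/5)*(-1) = -41/5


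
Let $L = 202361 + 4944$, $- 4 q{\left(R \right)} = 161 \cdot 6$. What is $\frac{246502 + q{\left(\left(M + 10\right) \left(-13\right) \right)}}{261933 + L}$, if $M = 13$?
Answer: $\frac{492521}{938476} \approx 0.52481$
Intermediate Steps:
$q{\left(R \right)} = - \frac{483}{2}$ ($q{\left(R \right)} = - \frac{161 \cdot 6}{4} = \left(- \frac{1}{4}\right) 966 = - \frac{483}{2}$)
$L = 207305$
$\frac{246502 + q{\left(\left(M + 10\right) \left(-13\right) \right)}}{261933 + L} = \frac{246502 - \frac{483}{2}}{261933 + 207305} = \frac{492521}{2 \cdot 469238} = \frac{492521}{2} \cdot \frac{1}{469238} = \frac{492521}{938476}$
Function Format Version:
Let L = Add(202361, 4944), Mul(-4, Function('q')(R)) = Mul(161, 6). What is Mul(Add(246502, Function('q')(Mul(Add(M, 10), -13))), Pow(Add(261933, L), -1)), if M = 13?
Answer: Rational(492521, 938476) ≈ 0.52481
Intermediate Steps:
Function('q')(R) = Rational(-483, 2) (Function('q')(R) = Mul(Rational(-1, 4), Mul(161, 6)) = Mul(Rational(-1, 4), 966) = Rational(-483, 2))
L = 207305
Mul(Add(246502, Function('q')(Mul(Add(M, 10), -13))), Pow(Add(261933, L), -1)) = Mul(Add(246502, Rational(-483, 2)), Pow(Add(261933, 207305), -1)) = Mul(Rational(492521, 2), Pow(469238, -1)) = Mul(Rational(492521, 2), Rational(1, 469238)) = Rational(492521, 938476)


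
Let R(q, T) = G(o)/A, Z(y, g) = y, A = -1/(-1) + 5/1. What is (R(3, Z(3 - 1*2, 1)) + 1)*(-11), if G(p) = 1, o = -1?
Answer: -77/6 ≈ -12.833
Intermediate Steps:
A = 6 (A = -1*(-1) + 5*1 = 1 + 5 = 6)
R(q, T) = 1/6
(R(3, Z(3 - 1*2, 1)) + 1)*(-11) = (1/6 + 1)*(-11) = (7/6)*(-11) = -77/6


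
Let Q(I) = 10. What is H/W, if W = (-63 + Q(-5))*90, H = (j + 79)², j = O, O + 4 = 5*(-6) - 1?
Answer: -968/2385 ≈ -0.40587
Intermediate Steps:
O = -35 (O = -4 + (5*(-6) - 1) = -4 + (-30 - 1) = -4 - 31 = -35)
j = -35
H = 1936 (H = (-35 + 79)² = 44² = 1936)
W = -4770 (W = (-63 + 10)*90 = -53*90 = -4770)
H/W = 1936/(-4770) = 1936*(-1/4770) = -968/2385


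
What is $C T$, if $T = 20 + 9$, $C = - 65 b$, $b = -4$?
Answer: $7540$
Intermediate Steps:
$C = 260$ ($C = \left(-65\right) \left(-4\right) = 260$)
$T = 29$
$C T = 260 \cdot 29 = 7540$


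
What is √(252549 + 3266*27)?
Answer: 51*√131 ≈ 583.72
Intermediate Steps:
√(252549 + 3266*27) = √(252549 + 88182) = √340731 = 51*√131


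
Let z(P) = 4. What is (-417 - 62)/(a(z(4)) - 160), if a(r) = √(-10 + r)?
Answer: 38320/12803 + 479*I*√6/25606 ≈ 2.993 + 0.045821*I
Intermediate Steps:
(-417 - 62)/(a(z(4)) - 160) = (-417 - 62)/(√(-10 + 4) - 160) = -479/(√(-6) - 160) = -479/(I*√6 - 160) = -479/(-160 + I*√6)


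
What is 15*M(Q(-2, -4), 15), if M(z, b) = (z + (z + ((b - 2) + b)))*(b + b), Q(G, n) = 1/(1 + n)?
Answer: 12300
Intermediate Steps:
M(z, b) = 2*b*(-2 + 2*b + 2*z) (M(z, b) = (z + (z + ((-2 + b) + b)))*(2*b) = (z + (z + (-2 + 2*b)))*(2*b) = (z + (-2 + z + 2*b))*(2*b) = (-2 + 2*b + 2*z)*(2*b) = 2*b*(-2 + 2*b + 2*z))
15*M(Q(-2, -4), 15) = 15*(4*15*(-1 + 15 + 1/(1 - 4))) = 15*(4*15*(-1 + 15 + 1/(-3))) = 15*(4*15*(-1 + 15 - ⅓)) = 15*(4*15*(41/3)) = 15*820 = 12300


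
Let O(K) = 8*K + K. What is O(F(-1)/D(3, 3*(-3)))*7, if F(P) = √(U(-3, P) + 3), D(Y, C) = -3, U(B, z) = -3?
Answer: 0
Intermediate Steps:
F(P) = 0 (F(P) = √(-3 + 3) = √0 = 0)
O(K) = 9*K
O(F(-1)/D(3, 3*(-3)))*7 = (9*(0/(-3)))*7 = (9*(0*(-⅓)))*7 = (9*0)*7 = 0*7 = 0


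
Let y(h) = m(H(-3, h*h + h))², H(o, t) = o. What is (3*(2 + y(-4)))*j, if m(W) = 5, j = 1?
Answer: 81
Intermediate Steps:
y(h) = 25 (y(h) = 5² = 25)
(3*(2 + y(-4)))*j = (3*(2 + 25))*1 = (3*27)*1 = 81*1 = 81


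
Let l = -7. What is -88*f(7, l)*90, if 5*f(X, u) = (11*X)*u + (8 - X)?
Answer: 852192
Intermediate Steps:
f(X, u) = 8/5 - X/5 + 11*X*u/5 (f(X, u) = ((11*X)*u + (8 - X))/5 = (11*X*u + (8 - X))/5 = (8 - X + 11*X*u)/5 = 8/5 - X/5 + 11*X*u/5)
-88*f(7, l)*90 = -88*(8/5 - 1/5*7 + (11/5)*7*(-7))*90 = -88*(8/5 - 7/5 - 539/5)*90 = -88*(-538/5)*90 = (47344/5)*90 = 852192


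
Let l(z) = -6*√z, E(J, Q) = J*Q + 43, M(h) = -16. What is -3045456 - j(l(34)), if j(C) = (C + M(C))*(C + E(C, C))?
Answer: -3026408 + 7506*√34 ≈ -2.9826e+6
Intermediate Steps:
E(J, Q) = 43 + J*Q
j(C) = (-16 + C)*(43 + C + C²) (j(C) = (C - 16)*(C + (43 + C*C)) = (-16 + C)*(C + (43 + C²)) = (-16 + C)*(43 + C + C²))
-3045456 - j(l(34)) = -3045456 - (-688 + (-6*√34)³ - 15*(-6*√34)² + 27*(-6*√34)) = -3045456 - (-688 - 7344*√34 - 15*1224 - 162*√34) = -3045456 - (-688 - 7344*√34 - 18360 - 162*√34) = -3045456 - (-19048 - 7506*√34) = -3045456 + (19048 + 7506*√34) = -3026408 + 7506*√34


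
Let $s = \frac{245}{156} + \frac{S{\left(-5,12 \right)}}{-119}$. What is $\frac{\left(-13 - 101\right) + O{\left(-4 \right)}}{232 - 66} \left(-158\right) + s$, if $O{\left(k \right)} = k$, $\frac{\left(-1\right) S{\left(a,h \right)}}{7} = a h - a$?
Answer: $\frac{24355499}{220116} \approx 110.65$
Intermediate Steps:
$S{\left(a,h \right)} = 7 a - 7 a h$ ($S{\left(a,h \right)} = - 7 \left(a h - a\right) = - 7 \left(- a + a h\right) = 7 a - 7 a h$)
$s = - \frac{4415}{2652}$ ($s = \frac{245}{156} + \frac{7 \left(-5\right) \left(1 - 12\right)}{-119} = 245 \cdot \frac{1}{156} + 7 \left(-5\right) \left(1 - 12\right) \left(- \frac{1}{119}\right) = \frac{245}{156} + 7 \left(-5\right) \left(-11\right) \left(- \frac{1}{119}\right) = \frac{245}{156} + 385 \left(- \frac{1}{119}\right) = \frac{245}{156} - \frac{55}{17} = - \frac{4415}{2652} \approx -1.6648$)
$\frac{\left(-13 - 101\right) + O{\left(-4 \right)}}{232 - 66} \left(-158\right) + s = \frac{\left(-13 - 101\right) - 4}{232 - 66} \left(-158\right) - \frac{4415}{2652} = \frac{\left(-13 - 101\right) - 4}{166} \left(-158\right) - \frac{4415}{2652} = \left(-114 - 4\right) \frac{1}{166} \left(-158\right) - \frac{4415}{2652} = \left(-118\right) \frac{1}{166} \left(-158\right) - \frac{4415}{2652} = \left(- \frac{59}{83}\right) \left(-158\right) - \frac{4415}{2652} = \frac{9322}{83} - \frac{4415}{2652} = \frac{24355499}{220116}$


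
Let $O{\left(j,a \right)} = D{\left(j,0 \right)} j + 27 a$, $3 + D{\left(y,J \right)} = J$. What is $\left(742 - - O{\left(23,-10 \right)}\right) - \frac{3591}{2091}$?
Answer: $\frac{279694}{697} \approx 401.28$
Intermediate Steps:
$D{\left(y,J \right)} = -3 + J$
$O{\left(j,a \right)} = - 3 j + 27 a$ ($O{\left(j,a \right)} = \left(-3 + 0\right) j + 27 a = - 3 j + 27 a$)
$\left(742 - - O{\left(23,-10 \right)}\right) - \frac{3591}{2091} = \left(742 - - (\left(-3\right) 23 + 27 \left(-10\right))\right) - \frac{3591}{2091} = \left(742 - - (-69 - 270)\right) - 3591 \cdot \frac{1}{2091} = \left(742 - \left(-1\right) \left(-339\right)\right) - \frac{1197}{697} = \left(742 - 339\right) - \frac{1197}{697} = 403 - \frac{1197}{697} = \frac{279694}{697}$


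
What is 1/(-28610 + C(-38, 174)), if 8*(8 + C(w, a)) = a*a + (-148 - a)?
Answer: -4/99495 ≈ -4.0203e-5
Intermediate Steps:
C(w, a) = -53/2 - a/8 + a²/8 (C(w, a) = -8 + (a*a + (-148 - a))/8 = -8 + (a² + (-148 - a))/8 = -8 + (-148 + a² - a)/8 = -8 + (-37/2 - a/8 + a²/8) = -53/2 - a/8 + a²/8)
1/(-28610 + C(-38, 174)) = 1/(-28610 + (-53/2 - ⅛*174 + (⅛)*174²)) = 1/(-28610 + (-53/2 - 87/4 + (⅛)*30276)) = 1/(-28610 + (-53/2 - 87/4 + 7569/2)) = 1/(-28610 + 14945/4) = 1/(-99495/4) = -4/99495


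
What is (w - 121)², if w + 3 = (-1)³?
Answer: 15625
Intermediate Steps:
w = -4 (w = -3 + (-1)³ = -3 - 1 = -4)
(w - 121)² = (-4 - 121)² = (-125)² = 15625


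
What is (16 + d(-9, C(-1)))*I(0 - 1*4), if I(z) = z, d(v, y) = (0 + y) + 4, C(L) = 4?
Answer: -96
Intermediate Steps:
d(v, y) = 4 + y (d(v, y) = y + 4 = 4 + y)
(16 + d(-9, C(-1)))*I(0 - 1*4) = (16 + (4 + 4))*(0 - 1*4) = (16 + 8)*(0 - 4) = 24*(-4) = -96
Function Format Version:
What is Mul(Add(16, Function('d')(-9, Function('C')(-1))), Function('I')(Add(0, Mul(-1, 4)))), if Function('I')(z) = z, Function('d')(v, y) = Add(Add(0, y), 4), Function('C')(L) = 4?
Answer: -96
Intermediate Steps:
Function('d')(v, y) = Add(4, y) (Function('d')(v, y) = Add(y, 4) = Add(4, y))
Mul(Add(16, Function('d')(-9, Function('C')(-1))), Function('I')(Add(0, Mul(-1, 4)))) = Mul(Add(16, Add(4, 4)), Add(0, Mul(-1, 4))) = Mul(Add(16, 8), Add(0, -4)) = Mul(24, -4) = -96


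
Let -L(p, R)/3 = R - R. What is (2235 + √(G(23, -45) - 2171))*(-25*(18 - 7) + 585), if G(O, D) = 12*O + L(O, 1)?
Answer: 692850 + 310*I*√1895 ≈ 6.9285e+5 + 13495.0*I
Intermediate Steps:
L(p, R) = 0 (L(p, R) = -3*(R - R) = -3*0 = 0)
G(O, D) = 12*O (G(O, D) = 12*O + 0 = 12*O)
(2235 + √(G(23, -45) - 2171))*(-25*(18 - 7) + 585) = (2235 + √(12*23 - 2171))*(-25*(18 - 7) + 585) = (2235 + √(276 - 2171))*(-25*11 + 585) = (2235 + √(-1895))*(-275 + 585) = (2235 + I*√1895)*310 = 692850 + 310*I*√1895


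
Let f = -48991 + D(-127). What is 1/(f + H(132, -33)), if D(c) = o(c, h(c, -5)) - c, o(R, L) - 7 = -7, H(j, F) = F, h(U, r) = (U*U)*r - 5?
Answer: -1/48897 ≈ -2.0451e-5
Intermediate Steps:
h(U, r) = -5 + r*U**2 (h(U, r) = U**2*r - 5 = r*U**2 - 5 = -5 + r*U**2)
o(R, L) = 0 (o(R, L) = 7 - 7 = 0)
D(c) = -c (D(c) = 0 - c = -c)
f = -48864 (f = -48991 - 1*(-127) = -48991 + 127 = -48864)
1/(f + H(132, -33)) = 1/(-48864 - 33) = 1/(-48897) = -1/48897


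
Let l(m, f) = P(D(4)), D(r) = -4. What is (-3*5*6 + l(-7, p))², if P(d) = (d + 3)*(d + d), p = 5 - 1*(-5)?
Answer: 6724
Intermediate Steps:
p = 10 (p = 5 + 5 = 10)
P(d) = 2*d*(3 + d) (P(d) = (3 + d)*(2*d) = 2*d*(3 + d))
l(m, f) = 8 (l(m, f) = 2*(-4)*(3 - 4) = 2*(-4)*(-1) = 8)
(-3*5*6 + l(-7, p))² = (-3*5*6 + 8)² = (-15*6 + 8)² = (-90 + 8)² = (-82)² = 6724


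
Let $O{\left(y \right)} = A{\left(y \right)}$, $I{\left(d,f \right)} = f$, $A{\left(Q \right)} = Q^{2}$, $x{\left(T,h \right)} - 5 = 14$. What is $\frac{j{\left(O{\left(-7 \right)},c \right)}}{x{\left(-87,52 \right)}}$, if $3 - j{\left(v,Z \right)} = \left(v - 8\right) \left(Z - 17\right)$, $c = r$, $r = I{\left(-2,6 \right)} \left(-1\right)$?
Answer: $\frac{946}{19} \approx 49.789$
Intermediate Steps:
$x{\left(T,h \right)} = 19$ ($x{\left(T,h \right)} = 5 + 14 = 19$)
$O{\left(y \right)} = y^{2}$
$r = -6$ ($r = 6 \left(-1\right) = -6$)
$c = -6$
$j{\left(v,Z \right)} = 3 - \left(-17 + Z\right) \left(-8 + v\right)$ ($j{\left(v,Z \right)} = 3 - \left(v - 8\right) \left(Z - 17\right) = 3 - \left(-8 + v\right) \left(-17 + Z\right) = 3 - \left(-17 + Z\right) \left(-8 + v\right)$)
$\frac{j{\left(O{\left(-7 \right)},c \right)}}{x{\left(-87,52 \right)}} = \frac{-133 + 8 \left(-6\right) + 17 \left(-7\right)^{2} - - 6 \left(-7\right)^{2}}{19} = \left(-133 - 48 + 17 \cdot 49 - \left(-6\right) 49\right) \frac{1}{19} = \left(-133 - 48 + 833 + 294\right) \frac{1}{19} = 946 \cdot \frac{1}{19} = \frac{946}{19}$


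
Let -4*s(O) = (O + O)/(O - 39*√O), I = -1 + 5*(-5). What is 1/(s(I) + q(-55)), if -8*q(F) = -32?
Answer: 950/3793 - 3*I*√26/3793 ≈ 0.25046 - 0.004033*I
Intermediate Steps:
I = -26 (I = -1 - 25 = -26)
q(F) = 4 (q(F) = -⅛*(-32) = 4)
s(O) = -O/(2*(O - 39*√O)) (s(O) = -(O + O)/(4*(O - 39*√O)) = -2*O/(4*(O - 39*√O)) = -O/(2*(O - 39*√O)))
1/(s(I) + q(-55)) = 1/((½)*(-26)/(-1*(-26) + 39*√(-26)) + 4) = 1/((½)*(-26)/(26 + 39*(I*√26)) + 4) = 1/((½)*(-26)/(26 + 39*I*√26) + 4) = 1/(-13/(26 + 39*I*√26) + 4) = 1/(4 - 13/(26 + 39*I*√26))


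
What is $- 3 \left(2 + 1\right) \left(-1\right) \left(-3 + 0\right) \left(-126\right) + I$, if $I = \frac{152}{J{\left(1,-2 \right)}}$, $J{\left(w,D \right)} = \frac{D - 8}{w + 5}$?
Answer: $\frac{16554}{5} \approx 3310.8$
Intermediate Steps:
$J{\left(w,D \right)} = \frac{-8 + D}{5 + w}$
$I = - \frac{456}{5}$ ($I = \frac{152}{\frac{1}{5 + 1} \left(-8 - 2\right)} = \frac{152}{\frac{1}{6} \left(-10\right)} = \frac{152}{- \frac{5}{3}} = 152 \left(- \frac{3}{5}\right) = - \frac{456}{5} \approx -91.2$)
$- 3 \left(2 + 1\right) \left(-1\right) \left(-3 + 0\right) \left(-126\right) + I = - 3 \left(2 + 1\right) \left(-1\right) \left(-3 + 0\right) \left(-126\right) - \frac{456}{5} = \left(-3\right) 3 \left(-1\right) \left(-3\right) \left(-126\right) - \frac{456}{5} = \left(-9\right) \left(-1\right) \left(-3\right) \left(-126\right) - \frac{456}{5} = 9 \left(-3\right) \left(-126\right) - \frac{456}{5} = \left(-27\right) \left(-126\right) - \frac{456}{5} = 3402 - \frac{456}{5} = \frac{16554}{5}$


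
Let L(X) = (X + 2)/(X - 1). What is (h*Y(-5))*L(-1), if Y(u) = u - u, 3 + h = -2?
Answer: 0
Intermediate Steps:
L(X) = (2 + X)/(-1 + X)
h = -5 (h = -3 - 2 = -5)
Y(u) = 0
(h*Y(-5))*L(-1) = (-5*0)*((2 - 1)/(-1 - 1)) = 0*(1/(-2)) = 0*(-½*1) = 0*(-½) = 0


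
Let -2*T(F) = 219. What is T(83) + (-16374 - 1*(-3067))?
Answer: -26833/2 ≈ -13417.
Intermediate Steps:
T(F) = -219/2 (T(F) = -½*219 = -219/2)
T(83) + (-16374 - 1*(-3067)) = -219/2 + (-16374 - 1*(-3067)) = -219/2 + (-16374 + 3067) = -219/2 - 13307 = -26833/2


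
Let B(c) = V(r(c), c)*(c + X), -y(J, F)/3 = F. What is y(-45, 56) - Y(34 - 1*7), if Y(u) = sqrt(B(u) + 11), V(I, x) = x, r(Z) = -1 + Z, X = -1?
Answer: -168 - sqrt(713) ≈ -194.70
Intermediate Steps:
y(J, F) = -3*F
B(c) = c*(-1 + c) (B(c) = c*(c - 1) = c*(-1 + c))
Y(u) = sqrt(11 + u*(-1 + u)) (Y(u) = sqrt(u*(-1 + u) + 11) = sqrt(11 + u*(-1 + u)))
y(-45, 56) - Y(34 - 1*7) = -3*56 - sqrt(11 + (34 - 1*7)*(-1 + (34 - 1*7))) = -168 - sqrt(11 + (34 - 7)*(-1 + (34 - 7))) = -168 - sqrt(11 + 27*(-1 + 27)) = -168 - sqrt(11 + 27*26) = -168 - sqrt(11 + 702) = -168 - sqrt(713)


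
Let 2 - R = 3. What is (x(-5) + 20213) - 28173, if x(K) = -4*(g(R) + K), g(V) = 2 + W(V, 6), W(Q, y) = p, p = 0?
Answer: -7948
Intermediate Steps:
R = -1 (R = 2 - 1*3 = 2 - 3 = -1)
W(Q, y) = 0
g(V) = 2 (g(V) = 2 + 0 = 2)
x(K) = -8 - 4*K (x(K) = -4*(2 + K) = -8 - 4*K)
(x(-5) + 20213) - 28173 = ((-8 - 4*(-5)) + 20213) - 28173 = ((-8 + 20) + 20213) - 28173 = (12 + 20213) - 28173 = 20225 - 28173 = -7948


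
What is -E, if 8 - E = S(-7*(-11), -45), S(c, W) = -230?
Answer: -238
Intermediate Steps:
E = 238 (E = 8 - 1*(-230) = 8 + 230 = 238)
-E = -1*238 = -238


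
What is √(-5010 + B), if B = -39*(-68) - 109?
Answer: I*√2467 ≈ 49.669*I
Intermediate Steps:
B = 2543 (B = 2652 - 109 = 2543)
√(-5010 + B) = √(-5010 + 2543) = √(-2467) = I*√2467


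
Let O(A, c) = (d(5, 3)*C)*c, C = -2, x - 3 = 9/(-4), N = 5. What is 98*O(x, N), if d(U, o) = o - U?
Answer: 1960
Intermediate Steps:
x = ¾ (x = 3 + 9/(-4) = 3 + 9*(-¼) = 3 - 9/4 = ¾ ≈ 0.75000)
O(A, c) = 4*c (O(A, c) = ((3 - 1*5)*(-2))*c = ((3 - 5)*(-2))*c = (-2*(-2))*c = 4*c)
98*O(x, N) = 98*(4*5) = 98*20 = 1960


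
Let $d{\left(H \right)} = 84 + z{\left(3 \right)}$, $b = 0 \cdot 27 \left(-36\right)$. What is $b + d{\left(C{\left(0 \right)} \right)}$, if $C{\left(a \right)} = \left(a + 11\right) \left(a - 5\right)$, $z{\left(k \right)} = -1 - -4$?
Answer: $87$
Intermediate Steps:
$b = 0$ ($b = 0 \left(-36\right) = 0$)
$z{\left(k \right)} = 3$ ($z{\left(k \right)} = -1 + 4 = 3$)
$C{\left(a \right)} = \left(-5 + a\right) \left(11 + a\right)$ ($C{\left(a \right)} = \left(11 + a\right) \left(-5 + a\right) = \left(-5 + a\right) \left(11 + a\right)$)
$d{\left(H \right)} = 87$ ($d{\left(H \right)} = 84 + 3 = 87$)
$b + d{\left(C{\left(0 \right)} \right)} = 0 + 87 = 87$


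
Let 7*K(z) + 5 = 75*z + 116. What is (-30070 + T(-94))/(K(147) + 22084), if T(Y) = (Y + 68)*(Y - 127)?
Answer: -42567/41431 ≈ -1.0274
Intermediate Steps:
K(z) = 111/7 + 75*z/7 (K(z) = -5/7 + (75*z + 116)/7 = -5/7 + (116 + 75*z)/7 = -5/7 + (116/7 + 75*z/7) = 111/7 + 75*z/7)
T(Y) = (-127 + Y)*(68 + Y) (T(Y) = (68 + Y)*(-127 + Y) = (-127 + Y)*(68 + Y))
(-30070 + T(-94))/(K(147) + 22084) = (-30070 + (-8636 + (-94)**2 - 59*(-94)))/((111/7 + (75/7)*147) + 22084) = (-30070 + (-8636 + 8836 + 5546))/((111/7 + 1575) + 22084) = (-30070 + 5746)/(11136/7 + 22084) = -24324/165724/7 = -24324*7/165724 = -42567/41431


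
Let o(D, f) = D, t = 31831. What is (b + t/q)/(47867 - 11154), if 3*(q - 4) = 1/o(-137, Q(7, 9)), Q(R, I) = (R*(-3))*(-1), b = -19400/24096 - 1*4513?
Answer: 17067073909/181682210508 ≈ 0.093939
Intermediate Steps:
b = -13595581/3012 (b = -19400*1/24096 - 4513 = -2425/3012 - 4513 = -13595581/3012 ≈ -4513.8)
Q(R, I) = 3*R (Q(R, I) = -3*R*(-1) = 3*R)
q = 1643/411 (q = 4 + (⅓)/(-137) = 4 + (⅓)*(-1/137) = 4 - 1/411 = 1643/411 ≈ 3.9976)
(b + t/q)/(47867 - 11154) = (-13595581/3012 + 31831/(1643/411))/(47867 - 11154) = (-13595581/3012 + 31831*(411/1643))/36713 = (-13595581/3012 + 13082541/1643)*(1/36713) = (17067073909/4948716)*(1/36713) = 17067073909/181682210508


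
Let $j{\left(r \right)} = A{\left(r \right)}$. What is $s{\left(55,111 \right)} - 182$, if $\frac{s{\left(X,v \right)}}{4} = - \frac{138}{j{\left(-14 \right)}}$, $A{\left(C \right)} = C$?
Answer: $- \frac{998}{7} \approx -142.57$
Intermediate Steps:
$j{\left(r \right)} = r$
$s{\left(X,v \right)} = \frac{276}{7}$ ($s{\left(X,v \right)} = 4 \left(- \frac{138}{-14}\right) = 4 \left(\left(-138\right) \left(- \frac{1}{14}\right)\right) = 4 \cdot \frac{69}{7} = \frac{276}{7}$)
$s{\left(55,111 \right)} - 182 = \frac{276}{7} - 182 = - \frac{998}{7}$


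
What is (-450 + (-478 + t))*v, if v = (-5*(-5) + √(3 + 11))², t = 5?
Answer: -589797 - 46150*√14 ≈ -7.6247e+5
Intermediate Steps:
v = (25 + √14)² ≈ 826.08
(-450 + (-478 + t))*v = (-450 + (-478 + 5))*(25 + √14)² = (-450 - 473)*(25 + √14)² = -923*(25 + √14)²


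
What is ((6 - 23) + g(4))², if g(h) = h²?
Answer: 1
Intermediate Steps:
((6 - 23) + g(4))² = ((6 - 23) + 4²)² = (-17 + 16)² = (-1)² = 1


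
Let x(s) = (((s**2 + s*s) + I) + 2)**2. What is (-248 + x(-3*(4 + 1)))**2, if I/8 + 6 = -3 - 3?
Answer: 15999214144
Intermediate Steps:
I = -96 (I = -48 + 8*(-3 - 3) = -48 + 8*(-6) = -48 - 48 = -96)
x(s) = (-94 + 2*s**2)**2 (x(s) = (((s**2 + s*s) - 96) + 2)**2 = (((s**2 + s**2) - 96) + 2)**2 = ((2*s**2 - 96) + 2)**2 = ((-96 + 2*s**2) + 2)**2 = (-94 + 2*s**2)**2)
(-248 + x(-3*(4 + 1)))**2 = (-248 + 4*(-47 + (-3*(4 + 1))**2)**2)**2 = (-248 + 4*(-47 + (-3*5)**2)**2)**2 = (-248 + 4*(-47 + (-15)**2)**2)**2 = (-248 + 4*(-47 + 225)**2)**2 = (-248 + 4*178**2)**2 = (-248 + 4*31684)**2 = (-248 + 126736)**2 = 126488**2 = 15999214144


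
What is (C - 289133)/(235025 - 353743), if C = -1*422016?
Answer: 711149/118718 ≈ 5.9902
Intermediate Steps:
C = -422016
(C - 289133)/(235025 - 353743) = (-422016 - 289133)/(235025 - 353743) = -711149/(-118718) = -711149*(-1/118718) = 711149/118718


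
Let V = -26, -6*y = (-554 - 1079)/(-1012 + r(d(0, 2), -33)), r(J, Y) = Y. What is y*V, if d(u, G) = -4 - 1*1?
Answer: 21229/3135 ≈ 6.7716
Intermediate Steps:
d(u, G) = -5 (d(u, G) = -4 - 1 = -5)
y = -1633/6270 (y = -(-554 - 1079)/(6*(-1012 - 33)) = -(-1633)/(6*(-1045)) = -(-1633)*(-1)/(6*1045) = -⅙*1633/1045 = -1633/6270 ≈ -0.26045)
y*V = -1633/6270*(-26) = 21229/3135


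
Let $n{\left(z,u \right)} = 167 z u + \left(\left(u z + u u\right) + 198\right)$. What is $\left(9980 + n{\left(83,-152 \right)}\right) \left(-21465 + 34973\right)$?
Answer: $-28180470648$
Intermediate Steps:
$n{\left(z,u \right)} = 198 + u^{2} + 168 u z$ ($n{\left(z,u \right)} = 167 u z + \left(\left(u z + u^{2}\right) + 198\right) = 167 u z + \left(\left(u^{2} + u z\right) + 198\right) = 167 u z + \left(198 + u^{2} + u z\right) = 198 + u^{2} + 168 u z$)
$\left(9980 + n{\left(83,-152 \right)}\right) \left(-21465 + 34973\right) = \left(9980 + \left(198 + \left(-152\right)^{2} + 168 \left(-152\right) 83\right)\right) \left(-21465 + 34973\right) = \left(9980 + \left(198 + 23104 - 2119488\right)\right) 13508 = \left(9980 - 2096186\right) 13508 = \left(-2086206\right) 13508 = -28180470648$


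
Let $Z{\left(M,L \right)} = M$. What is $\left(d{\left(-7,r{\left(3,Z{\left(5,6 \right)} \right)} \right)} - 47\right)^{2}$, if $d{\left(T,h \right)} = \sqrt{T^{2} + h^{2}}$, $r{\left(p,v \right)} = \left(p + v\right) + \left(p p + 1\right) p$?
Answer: $\left(47 - \sqrt{1493}\right)^{2} \approx 69.9$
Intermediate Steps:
$r{\left(p,v \right)} = p + v + p \left(1 + p^{2}\right)$ ($r{\left(p,v \right)} = \left(p + v\right) + \left(p^{2} + 1\right) p = \left(p + v\right) + \left(1 + p^{2}\right) p = \left(p + v\right) + p \left(1 + p^{2}\right) = p + v + p \left(1 + p^{2}\right)$)
$\left(d{\left(-7,r{\left(3,Z{\left(5,6 \right)} \right)} \right)} - 47\right)^{2} = \left(\sqrt{\left(-7\right)^{2} + \left(5 + 3^{3} + 2 \cdot 3\right)^{2}} - 47\right)^{2} = \left(\sqrt{49 + \left(5 + 27 + 6\right)^{2}} - 47\right)^{2} = \left(\sqrt{49 + 38^{2}} - 47\right)^{2} = \left(\sqrt{49 + 1444} - 47\right)^{2} = \left(\sqrt{1493} - 47\right)^{2} = \left(-47 + \sqrt{1493}\right)^{2}$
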